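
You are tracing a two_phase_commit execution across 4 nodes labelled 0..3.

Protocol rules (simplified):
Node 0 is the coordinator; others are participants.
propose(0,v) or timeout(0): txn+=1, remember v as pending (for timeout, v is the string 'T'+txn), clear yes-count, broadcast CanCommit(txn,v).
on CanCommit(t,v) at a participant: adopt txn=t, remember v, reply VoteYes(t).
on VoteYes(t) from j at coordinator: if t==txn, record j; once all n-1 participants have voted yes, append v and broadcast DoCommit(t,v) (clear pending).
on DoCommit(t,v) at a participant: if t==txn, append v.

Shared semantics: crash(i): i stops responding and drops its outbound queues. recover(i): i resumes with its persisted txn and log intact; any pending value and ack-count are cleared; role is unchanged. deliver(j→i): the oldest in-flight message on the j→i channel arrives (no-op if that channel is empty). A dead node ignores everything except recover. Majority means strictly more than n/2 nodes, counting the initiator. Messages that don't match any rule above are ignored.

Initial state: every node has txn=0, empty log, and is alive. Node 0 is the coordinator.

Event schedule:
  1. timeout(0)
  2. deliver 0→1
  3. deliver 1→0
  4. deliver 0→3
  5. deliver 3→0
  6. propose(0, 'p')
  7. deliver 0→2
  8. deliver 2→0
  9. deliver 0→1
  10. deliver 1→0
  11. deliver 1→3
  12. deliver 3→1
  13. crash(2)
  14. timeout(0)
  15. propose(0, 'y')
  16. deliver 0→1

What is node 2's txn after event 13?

1

[1] timeout(0) → N0(coor t1 [-])
[2] deliver 0→1 → N1(part t1 [-])
[3] deliver 1→0 → ∅
[4] deliver 0→3 → N3(part t1 [-])
[5] deliver 3→0 → ∅
[6] propose(0,'p') → N0(coor t2 [-])
[7] deliver 0→2 → N2(part t1 [-])
[8] deliver 2→0 → ∅
[9] deliver 0→1 → N1(part t2 [-])
[10] deliver 1→0 → ∅
[11] deliver 1→3 → ∅
[12] deliver 3→1 → ∅
[13] crash(2) → N2(✗part t1 [-])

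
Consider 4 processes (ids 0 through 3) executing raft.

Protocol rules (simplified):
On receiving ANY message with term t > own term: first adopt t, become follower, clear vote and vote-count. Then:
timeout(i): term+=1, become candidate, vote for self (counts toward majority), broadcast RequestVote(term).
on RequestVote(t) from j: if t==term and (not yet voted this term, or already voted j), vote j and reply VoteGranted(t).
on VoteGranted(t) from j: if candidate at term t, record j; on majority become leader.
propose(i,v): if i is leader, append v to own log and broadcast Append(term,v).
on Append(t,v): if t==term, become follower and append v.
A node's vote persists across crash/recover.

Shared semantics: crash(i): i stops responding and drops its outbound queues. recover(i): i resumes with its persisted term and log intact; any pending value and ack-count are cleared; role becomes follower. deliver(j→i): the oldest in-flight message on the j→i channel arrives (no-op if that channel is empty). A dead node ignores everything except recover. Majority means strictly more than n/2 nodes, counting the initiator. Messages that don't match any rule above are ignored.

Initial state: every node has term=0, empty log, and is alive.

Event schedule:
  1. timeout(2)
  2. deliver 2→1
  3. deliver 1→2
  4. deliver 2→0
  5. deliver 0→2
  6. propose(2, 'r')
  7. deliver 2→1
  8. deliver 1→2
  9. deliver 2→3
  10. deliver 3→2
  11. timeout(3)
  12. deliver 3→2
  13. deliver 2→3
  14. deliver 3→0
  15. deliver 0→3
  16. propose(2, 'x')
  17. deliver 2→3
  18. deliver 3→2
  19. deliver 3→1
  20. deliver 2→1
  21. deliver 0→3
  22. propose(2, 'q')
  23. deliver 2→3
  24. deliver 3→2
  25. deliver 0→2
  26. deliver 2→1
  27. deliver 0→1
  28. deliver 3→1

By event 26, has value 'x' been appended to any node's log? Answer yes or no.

[1] timeout(2) → N2(cand t1 [-])
[2] deliver 2→1 → N1(foll t1 [-])
[3] deliver 1→2 → ∅
[4] deliver 2→0 → N0(foll t1 [-])
[5] deliver 0→2 → N2(lead t1 [-])
[6] propose(2,'r') → N2(lead t1 [r])
[7] deliver 2→1 → N1(foll t1 [r])
[8] deliver 1→2 → ∅
[9] deliver 2→3 → N3(foll t1 [-])
[10] deliver 3→2 → ∅
[11] timeout(3) → N3(cand t2 [-])
[12] deliver 3→2 → N2(foll t2 [r])
[13] deliver 2→3 → ∅
[14] deliver 3→0 → N0(foll t2 [-])
[15] deliver 0→3 → ∅
[16] propose(2,'x') → ∅
[17] deliver 2→3 → N3(lead t2 [-])
[18] deliver 3→2 → ∅
[19] deliver 3→1 → N1(foll t2 [r])
[20] deliver 2→1 → ∅
[21] deliver 0→3 → ∅
[22] propose(2,'q') → ∅
[23] deliver 2→3 → ∅
[24] deliver 3→2 → ∅
[25] deliver 0→2 → ∅
[26] deliver 2→1 → ∅

no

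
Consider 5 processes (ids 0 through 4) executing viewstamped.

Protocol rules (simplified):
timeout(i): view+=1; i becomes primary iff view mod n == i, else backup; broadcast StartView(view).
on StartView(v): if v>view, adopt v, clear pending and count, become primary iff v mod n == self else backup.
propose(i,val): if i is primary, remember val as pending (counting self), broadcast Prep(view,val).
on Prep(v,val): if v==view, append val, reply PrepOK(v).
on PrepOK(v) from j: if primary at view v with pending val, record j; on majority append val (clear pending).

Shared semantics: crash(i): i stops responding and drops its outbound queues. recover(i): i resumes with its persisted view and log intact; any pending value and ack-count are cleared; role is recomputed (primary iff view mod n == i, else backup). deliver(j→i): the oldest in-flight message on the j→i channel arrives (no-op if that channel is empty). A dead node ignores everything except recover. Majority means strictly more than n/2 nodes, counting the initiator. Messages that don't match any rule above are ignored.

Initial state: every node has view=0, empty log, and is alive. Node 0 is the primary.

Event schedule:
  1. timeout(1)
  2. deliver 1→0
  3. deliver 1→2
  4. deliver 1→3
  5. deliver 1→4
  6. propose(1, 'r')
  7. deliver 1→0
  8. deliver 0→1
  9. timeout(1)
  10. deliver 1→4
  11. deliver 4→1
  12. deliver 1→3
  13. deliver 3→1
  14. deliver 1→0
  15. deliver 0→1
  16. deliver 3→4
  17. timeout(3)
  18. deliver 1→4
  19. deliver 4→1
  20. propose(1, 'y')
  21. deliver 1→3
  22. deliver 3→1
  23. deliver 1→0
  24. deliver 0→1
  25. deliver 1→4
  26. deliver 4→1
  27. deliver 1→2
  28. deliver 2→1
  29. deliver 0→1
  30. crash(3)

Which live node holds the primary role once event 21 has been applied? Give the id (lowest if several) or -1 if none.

e1 timeout(1): 1[prim,v=1,-]
e2 deliver 1→0: 0[back,v=1,-]
e3 deliver 1→2: 2[back,v=1,-]
e4 deliver 1→3: 3[back,v=1,-]
e5 deliver 1→4: 4[back,v=1,-]
e6 propose(1,'r'): ·
e7 deliver 1→0: 0[back,v=1,r]
e8 deliver 0→1: ·
e9 timeout(1): 1[back,v=2,-]
e10 deliver 1→4: 4[back,v=1,r]
e11 deliver 4→1: ·
e12 deliver 1→3: 3[back,v=1,r]
e13 deliver 3→1: ·
e14 deliver 1→0: 0[back,v=2,r]
e15 deliver 0→1: ·
e16 deliver 3→4: ·
e17 timeout(3): 3[back,v=2,r]
e18 deliver 1→4: 4[back,v=2,r]
e19 deliver 4→1: ·
e20 propose(1,'y'): ·
e21 deliver 1→3: ·

-1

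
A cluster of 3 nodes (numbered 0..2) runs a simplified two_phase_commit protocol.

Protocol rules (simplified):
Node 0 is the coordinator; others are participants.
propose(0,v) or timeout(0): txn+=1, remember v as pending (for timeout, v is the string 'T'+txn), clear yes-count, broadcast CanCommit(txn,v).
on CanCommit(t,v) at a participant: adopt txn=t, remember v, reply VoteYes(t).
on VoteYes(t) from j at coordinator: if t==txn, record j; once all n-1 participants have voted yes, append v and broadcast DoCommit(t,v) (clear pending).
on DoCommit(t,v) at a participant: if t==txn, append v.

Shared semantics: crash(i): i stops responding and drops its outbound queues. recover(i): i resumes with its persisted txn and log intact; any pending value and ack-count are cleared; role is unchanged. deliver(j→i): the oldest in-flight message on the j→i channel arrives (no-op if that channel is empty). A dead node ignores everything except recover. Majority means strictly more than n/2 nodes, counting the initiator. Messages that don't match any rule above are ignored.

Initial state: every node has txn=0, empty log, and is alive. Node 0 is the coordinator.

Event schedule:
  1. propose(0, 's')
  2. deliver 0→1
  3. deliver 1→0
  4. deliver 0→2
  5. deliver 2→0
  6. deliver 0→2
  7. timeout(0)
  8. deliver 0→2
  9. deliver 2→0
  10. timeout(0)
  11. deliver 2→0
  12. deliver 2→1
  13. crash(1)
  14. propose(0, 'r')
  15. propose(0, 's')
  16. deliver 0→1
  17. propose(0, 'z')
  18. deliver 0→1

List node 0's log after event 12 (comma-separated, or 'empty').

s

e1 propose(0,'s'): 0[coor,t=1,-]
e2 deliver 0→1: 1[part,t=1,-]
e3 deliver 1→0: ·
e4 deliver 0→2: 2[part,t=1,-]
e5 deliver 2→0: 0[coor,t=1,s]
e6 deliver 0→2: 2[part,t=1,s]
e7 timeout(0): 0[coor,t=2,s]
e8 deliver 0→2: 2[part,t=2,s]
e9 deliver 2→0: ·
e10 timeout(0): 0[coor,t=3,s]
e11 deliver 2→0: ·
e12 deliver 2→1: ·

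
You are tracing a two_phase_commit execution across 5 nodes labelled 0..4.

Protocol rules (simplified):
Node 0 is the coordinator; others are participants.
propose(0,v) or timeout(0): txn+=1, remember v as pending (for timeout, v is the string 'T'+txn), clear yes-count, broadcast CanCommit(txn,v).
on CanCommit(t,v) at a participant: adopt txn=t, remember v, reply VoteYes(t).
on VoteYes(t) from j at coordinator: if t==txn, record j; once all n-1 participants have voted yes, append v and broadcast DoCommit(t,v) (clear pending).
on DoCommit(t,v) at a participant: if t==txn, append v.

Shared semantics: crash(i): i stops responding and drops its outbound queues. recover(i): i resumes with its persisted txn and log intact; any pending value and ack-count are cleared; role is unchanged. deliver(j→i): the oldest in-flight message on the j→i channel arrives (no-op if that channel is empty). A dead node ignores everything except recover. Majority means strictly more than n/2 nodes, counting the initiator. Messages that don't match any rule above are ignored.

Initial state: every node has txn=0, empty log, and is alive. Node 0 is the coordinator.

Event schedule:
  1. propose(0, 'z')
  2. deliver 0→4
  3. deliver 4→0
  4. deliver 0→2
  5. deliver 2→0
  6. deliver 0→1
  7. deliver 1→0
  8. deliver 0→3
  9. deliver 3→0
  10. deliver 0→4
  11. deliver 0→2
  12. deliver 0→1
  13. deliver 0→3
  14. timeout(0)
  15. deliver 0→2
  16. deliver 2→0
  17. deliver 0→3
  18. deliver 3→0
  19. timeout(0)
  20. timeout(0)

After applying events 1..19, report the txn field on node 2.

e1 propose(0,'z'): 0[coor,t=1,-]
e2 deliver 0→4: 4[part,t=1,-]
e3 deliver 4→0: ·
e4 deliver 0→2: 2[part,t=1,-]
e5 deliver 2→0: ·
e6 deliver 0→1: 1[part,t=1,-]
e7 deliver 1→0: ·
e8 deliver 0→3: 3[part,t=1,-]
e9 deliver 3→0: 0[coor,t=1,z]
e10 deliver 0→4: 4[part,t=1,z]
e11 deliver 0→2: 2[part,t=1,z]
e12 deliver 0→1: 1[part,t=1,z]
e13 deliver 0→3: 3[part,t=1,z]
e14 timeout(0): 0[coor,t=2,z]
e15 deliver 0→2: 2[part,t=2,z]
e16 deliver 2→0: ·
e17 deliver 0→3: 3[part,t=2,z]
e18 deliver 3→0: ·
e19 timeout(0): 0[coor,t=3,z]

2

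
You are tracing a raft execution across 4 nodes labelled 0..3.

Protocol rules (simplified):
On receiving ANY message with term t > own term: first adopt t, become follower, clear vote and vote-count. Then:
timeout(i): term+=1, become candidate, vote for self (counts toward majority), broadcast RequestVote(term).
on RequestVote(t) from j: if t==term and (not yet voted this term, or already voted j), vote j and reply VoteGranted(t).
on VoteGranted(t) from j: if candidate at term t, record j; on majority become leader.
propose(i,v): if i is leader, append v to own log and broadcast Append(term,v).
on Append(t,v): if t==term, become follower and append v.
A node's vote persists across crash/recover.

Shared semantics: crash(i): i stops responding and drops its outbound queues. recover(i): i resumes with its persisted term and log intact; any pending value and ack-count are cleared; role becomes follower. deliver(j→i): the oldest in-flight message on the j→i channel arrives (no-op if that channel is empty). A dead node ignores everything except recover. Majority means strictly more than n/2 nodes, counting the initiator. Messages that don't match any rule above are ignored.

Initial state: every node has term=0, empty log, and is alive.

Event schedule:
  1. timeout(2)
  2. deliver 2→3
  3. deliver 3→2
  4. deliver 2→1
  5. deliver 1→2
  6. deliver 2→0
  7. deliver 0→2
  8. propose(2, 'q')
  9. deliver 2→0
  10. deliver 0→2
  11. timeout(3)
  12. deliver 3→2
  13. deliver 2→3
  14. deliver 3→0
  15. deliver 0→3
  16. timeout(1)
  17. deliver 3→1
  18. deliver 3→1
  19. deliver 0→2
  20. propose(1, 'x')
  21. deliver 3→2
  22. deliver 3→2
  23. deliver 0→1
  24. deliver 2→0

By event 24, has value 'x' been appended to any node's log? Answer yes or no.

no

step 1 timeout(2): 2={cand,t=1,log=-}
step 2 deliver 2→3: 3={foll,t=1,log=-}
step 3 deliver 3→2: —
step 4 deliver 2→1: 1={foll,t=1,log=-}
step 5 deliver 1→2: 2={lead,t=1,log=-}
step 6 deliver 2→0: 0={foll,t=1,log=-}
step 7 deliver 0→2: —
step 8 propose(2,'q'): 2={lead,t=1,log=q}
step 9 deliver 2→0: 0={foll,t=1,log=q}
step 10 deliver 0→2: —
step 11 timeout(3): 3={cand,t=2,log=-}
step 12 deliver 3→2: 2={foll,t=2,log=q}
step 13 deliver 2→3: —
step 14 deliver 3→0: 0={foll,t=2,log=q}
step 15 deliver 0→3: —
step 16 timeout(1): 1={cand,t=2,log=-}
step 17 deliver 3→1: —
step 18 deliver 3→1: —
step 19 deliver 0→2: —
step 20 propose(1,'x'): —
step 21 deliver 3→2: —
step 22 deliver 3→2: —
step 23 deliver 0→1: —
step 24 deliver 2→0: —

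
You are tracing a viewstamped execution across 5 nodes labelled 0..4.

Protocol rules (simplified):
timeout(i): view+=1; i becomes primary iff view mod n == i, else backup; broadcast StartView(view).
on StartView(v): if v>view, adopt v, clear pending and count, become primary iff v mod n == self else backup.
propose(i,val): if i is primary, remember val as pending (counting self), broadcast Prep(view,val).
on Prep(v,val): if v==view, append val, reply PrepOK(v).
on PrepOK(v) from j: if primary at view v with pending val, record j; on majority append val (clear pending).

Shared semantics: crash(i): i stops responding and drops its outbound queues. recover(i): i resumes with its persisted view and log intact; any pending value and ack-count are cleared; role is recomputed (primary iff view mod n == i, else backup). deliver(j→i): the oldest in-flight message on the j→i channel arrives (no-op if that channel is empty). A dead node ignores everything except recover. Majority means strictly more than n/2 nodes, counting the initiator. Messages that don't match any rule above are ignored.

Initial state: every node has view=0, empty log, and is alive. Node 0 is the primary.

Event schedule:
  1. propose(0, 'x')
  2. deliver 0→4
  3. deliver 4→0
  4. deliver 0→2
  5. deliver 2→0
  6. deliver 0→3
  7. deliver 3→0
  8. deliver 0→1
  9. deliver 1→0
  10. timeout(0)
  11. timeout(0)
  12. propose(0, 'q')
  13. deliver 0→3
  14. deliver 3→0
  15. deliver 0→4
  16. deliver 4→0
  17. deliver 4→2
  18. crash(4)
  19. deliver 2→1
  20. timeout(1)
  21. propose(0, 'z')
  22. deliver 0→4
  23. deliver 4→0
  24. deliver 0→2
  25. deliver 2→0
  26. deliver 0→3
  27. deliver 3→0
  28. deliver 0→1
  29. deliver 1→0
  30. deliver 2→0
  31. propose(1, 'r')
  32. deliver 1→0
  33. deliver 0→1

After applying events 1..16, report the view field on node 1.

after 1 — propose(0,'x'): ·
after 2 — deliver 0→4: n4:back/v0/[x]
after 3 — deliver 4→0: ·
after 4 — deliver 0→2: n2:back/v0/[x]
after 5 — deliver 2→0: n0:prim/v0/[x]
after 6 — deliver 0→3: n3:back/v0/[x]
after 7 — deliver 3→0: ·
after 8 — deliver 0→1: n1:back/v0/[x]
after 9 — deliver 1→0: ·
after 10 — timeout(0): n0:back/v1/[x]
after 11 — timeout(0): n0:back/v2/[x]
after 12 — propose(0,'q'): ·
after 13 — deliver 0→3: n3:back/v1/[x]
after 14 — deliver 3→0: ·
after 15 — deliver 0→4: n4:back/v1/[x]
after 16 — deliver 4→0: ·

0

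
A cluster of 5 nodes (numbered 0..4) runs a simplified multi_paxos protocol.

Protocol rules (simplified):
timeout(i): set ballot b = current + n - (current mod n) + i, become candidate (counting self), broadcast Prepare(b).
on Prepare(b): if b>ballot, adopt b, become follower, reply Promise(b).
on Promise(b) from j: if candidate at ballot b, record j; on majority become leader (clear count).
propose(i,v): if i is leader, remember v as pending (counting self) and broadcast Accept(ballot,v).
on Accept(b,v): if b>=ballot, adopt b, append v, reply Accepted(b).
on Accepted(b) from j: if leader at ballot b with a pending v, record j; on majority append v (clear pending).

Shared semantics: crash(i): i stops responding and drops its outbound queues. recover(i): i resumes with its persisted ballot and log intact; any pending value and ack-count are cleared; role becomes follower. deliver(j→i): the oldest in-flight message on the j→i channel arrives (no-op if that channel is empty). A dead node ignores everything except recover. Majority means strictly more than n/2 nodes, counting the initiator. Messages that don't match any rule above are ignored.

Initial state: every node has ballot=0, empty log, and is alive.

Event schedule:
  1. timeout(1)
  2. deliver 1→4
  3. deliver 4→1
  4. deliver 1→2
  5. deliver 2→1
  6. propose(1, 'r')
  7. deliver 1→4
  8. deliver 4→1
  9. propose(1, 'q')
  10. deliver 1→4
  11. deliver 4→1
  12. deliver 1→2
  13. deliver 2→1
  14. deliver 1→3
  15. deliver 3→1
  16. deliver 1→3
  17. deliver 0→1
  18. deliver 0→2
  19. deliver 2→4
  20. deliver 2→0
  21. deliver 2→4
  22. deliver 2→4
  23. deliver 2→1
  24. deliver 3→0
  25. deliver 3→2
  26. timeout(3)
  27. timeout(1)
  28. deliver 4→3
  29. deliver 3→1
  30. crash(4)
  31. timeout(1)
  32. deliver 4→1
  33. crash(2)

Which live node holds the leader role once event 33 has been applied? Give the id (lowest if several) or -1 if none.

-1

after 1 — timeout(1): n1:cand/b6/[-]
after 2 — deliver 1→4: n4:foll/b6/[-]
after 3 — deliver 4→1: ·
after 4 — deliver 1→2: n2:foll/b6/[-]
after 5 — deliver 2→1: n1:lead/b6/[-]
after 6 — propose(1,'r'): ·
after 7 — deliver 1→4: n4:foll/b6/[r]
after 8 — deliver 4→1: ·
after 9 — propose(1,'q'): ·
after 10 — deliver 1→4: n4:foll/b6/[r,q]
after 11 — deliver 4→1: ·
after 12 — deliver 1→2: n2:foll/b6/[r]
after 13 — deliver 2→1: n1:lead/b6/[q]
after 14 — deliver 1→3: n3:foll/b6/[-]
after 15 — deliver 3→1: ·
after 16 — deliver 1→3: n3:foll/b6/[r]
after 17 — deliver 0→1: ·
after 18 — deliver 0→2: ·
after 19 — deliver 2→4: ·
after 20 — deliver 2→0: ·
after 21 — deliver 2→4: ·
after 22 — deliver 2→4: ·
after 23 — deliver 2→1: ·
after 24 — deliver 3→0: ·
after 25 — deliver 3→2: ·
after 26 — timeout(3): n3:cand/b13/[r]
after 27 — timeout(1): n1:cand/b11/[q]
after 28 — deliver 4→3: ·
after 29 — deliver 3→1: ·
after 30 — crash(4): n4:✗foll/b6/[r,q]
after 31 — timeout(1): n1:cand/b16/[q]
after 32 — deliver 4→1: ·
after 33 — crash(2): n2:✗foll/b6/[r]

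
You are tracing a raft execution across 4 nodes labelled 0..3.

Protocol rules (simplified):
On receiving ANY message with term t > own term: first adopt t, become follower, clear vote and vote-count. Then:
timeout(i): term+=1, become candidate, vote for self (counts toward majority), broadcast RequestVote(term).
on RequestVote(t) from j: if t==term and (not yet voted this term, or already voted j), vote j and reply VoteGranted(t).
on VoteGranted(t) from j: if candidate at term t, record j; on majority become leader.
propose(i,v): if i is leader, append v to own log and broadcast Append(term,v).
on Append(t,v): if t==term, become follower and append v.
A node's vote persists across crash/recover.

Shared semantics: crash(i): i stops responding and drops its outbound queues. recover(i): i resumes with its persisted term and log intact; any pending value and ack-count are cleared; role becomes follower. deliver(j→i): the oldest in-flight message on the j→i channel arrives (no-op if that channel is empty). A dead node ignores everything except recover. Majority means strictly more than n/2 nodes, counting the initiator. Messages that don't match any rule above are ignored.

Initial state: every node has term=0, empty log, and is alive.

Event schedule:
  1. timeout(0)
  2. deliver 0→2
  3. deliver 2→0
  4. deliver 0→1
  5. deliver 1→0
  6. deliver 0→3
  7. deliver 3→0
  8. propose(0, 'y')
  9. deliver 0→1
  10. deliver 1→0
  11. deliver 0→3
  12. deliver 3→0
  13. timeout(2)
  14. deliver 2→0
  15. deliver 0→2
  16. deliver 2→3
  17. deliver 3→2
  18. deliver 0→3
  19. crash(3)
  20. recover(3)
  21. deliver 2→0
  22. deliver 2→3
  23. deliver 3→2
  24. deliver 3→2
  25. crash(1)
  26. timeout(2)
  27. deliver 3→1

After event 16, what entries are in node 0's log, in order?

e1 timeout(0): 0[cand,t=1,-]
e2 deliver 0→2: 2[foll,t=1,-]
e3 deliver 2→0: ·
e4 deliver 0→1: 1[foll,t=1,-]
e5 deliver 1→0: 0[lead,t=1,-]
e6 deliver 0→3: 3[foll,t=1,-]
e7 deliver 3→0: ·
e8 propose(0,'y'): 0[lead,t=1,y]
e9 deliver 0→1: 1[foll,t=1,y]
e10 deliver 1→0: ·
e11 deliver 0→3: 3[foll,t=1,y]
e12 deliver 3→0: ·
e13 timeout(2): 2[cand,t=2,-]
e14 deliver 2→0: 0[foll,t=2,y]
e15 deliver 0→2: ·
e16 deliver 2→3: 3[foll,t=2,y]

y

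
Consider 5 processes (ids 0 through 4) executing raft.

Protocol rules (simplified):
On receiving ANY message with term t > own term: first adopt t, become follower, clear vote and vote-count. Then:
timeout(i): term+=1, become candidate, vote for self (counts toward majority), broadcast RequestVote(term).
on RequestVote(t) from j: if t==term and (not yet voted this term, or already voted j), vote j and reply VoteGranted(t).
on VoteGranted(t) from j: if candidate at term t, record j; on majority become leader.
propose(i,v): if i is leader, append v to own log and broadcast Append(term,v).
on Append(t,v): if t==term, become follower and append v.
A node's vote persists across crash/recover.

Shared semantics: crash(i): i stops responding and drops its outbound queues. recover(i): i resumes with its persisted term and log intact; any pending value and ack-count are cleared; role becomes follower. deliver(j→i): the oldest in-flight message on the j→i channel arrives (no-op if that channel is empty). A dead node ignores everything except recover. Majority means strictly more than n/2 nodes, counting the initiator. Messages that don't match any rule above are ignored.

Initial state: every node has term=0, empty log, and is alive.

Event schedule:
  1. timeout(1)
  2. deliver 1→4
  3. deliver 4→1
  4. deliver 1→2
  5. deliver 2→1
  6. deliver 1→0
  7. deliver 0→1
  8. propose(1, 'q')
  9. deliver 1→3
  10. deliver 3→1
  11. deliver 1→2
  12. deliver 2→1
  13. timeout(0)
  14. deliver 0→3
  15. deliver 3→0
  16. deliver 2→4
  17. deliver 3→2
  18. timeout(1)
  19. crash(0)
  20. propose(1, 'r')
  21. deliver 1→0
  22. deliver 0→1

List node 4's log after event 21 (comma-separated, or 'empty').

empty

e1 timeout(1): 1[cand,t=1,-]
e2 deliver 1→4: 4[foll,t=1,-]
e3 deliver 4→1: ·
e4 deliver 1→2: 2[foll,t=1,-]
e5 deliver 2→1: 1[lead,t=1,-]
e6 deliver 1→0: 0[foll,t=1,-]
e7 deliver 0→1: ·
e8 propose(1,'q'): 1[lead,t=1,q]
e9 deliver 1→3: 3[foll,t=1,-]
e10 deliver 3→1: ·
e11 deliver 1→2: 2[foll,t=1,q]
e12 deliver 2→1: ·
e13 timeout(0): 0[cand,t=2,-]
e14 deliver 0→3: 3[foll,t=2,-]
e15 deliver 3→0: ·
e16 deliver 2→4: ·
e17 deliver 3→2: ·
e18 timeout(1): 1[cand,t=2,q]
e19 crash(0): 0[✗cand,t=2,-]
e20 propose(1,'r'): ·
e21 deliver 1→0: ·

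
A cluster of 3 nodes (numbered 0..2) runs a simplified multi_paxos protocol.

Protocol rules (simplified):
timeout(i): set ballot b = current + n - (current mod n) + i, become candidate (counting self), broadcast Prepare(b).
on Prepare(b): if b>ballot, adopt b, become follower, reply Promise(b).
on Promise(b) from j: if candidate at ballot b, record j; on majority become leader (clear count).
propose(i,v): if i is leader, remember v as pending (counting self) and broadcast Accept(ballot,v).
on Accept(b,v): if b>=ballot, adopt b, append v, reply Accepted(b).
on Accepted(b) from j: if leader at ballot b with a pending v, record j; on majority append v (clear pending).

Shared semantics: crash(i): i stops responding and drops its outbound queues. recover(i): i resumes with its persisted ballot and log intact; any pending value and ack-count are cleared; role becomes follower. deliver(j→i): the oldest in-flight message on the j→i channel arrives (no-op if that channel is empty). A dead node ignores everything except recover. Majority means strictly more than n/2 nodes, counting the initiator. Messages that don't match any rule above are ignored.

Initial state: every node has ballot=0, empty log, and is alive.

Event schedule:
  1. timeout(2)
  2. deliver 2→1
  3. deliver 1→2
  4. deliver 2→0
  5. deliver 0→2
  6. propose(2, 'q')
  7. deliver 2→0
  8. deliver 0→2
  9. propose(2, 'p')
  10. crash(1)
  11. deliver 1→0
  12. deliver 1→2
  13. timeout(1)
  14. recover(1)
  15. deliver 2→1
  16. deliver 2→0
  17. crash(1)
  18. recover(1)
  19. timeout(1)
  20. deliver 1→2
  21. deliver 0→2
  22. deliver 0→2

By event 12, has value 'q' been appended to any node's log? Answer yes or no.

1. timeout(2):  <2:cand b5 ->
2. deliver 2→1:  <1:foll b5 ->
3. deliver 1→2:  <2:lead b5 ->
4. deliver 2→0:  <0:foll b5 ->
5. deliver 0→2:  nop
6. propose(2,'q'):  nop
7. deliver 2→0:  <0:foll b5 q>
8. deliver 0→2:  <2:lead b5 q>
9. propose(2,'p'):  nop
10. crash(1):  <1:✗foll b5 ->
11. deliver 1→0:  nop
12. deliver 1→2:  nop

yes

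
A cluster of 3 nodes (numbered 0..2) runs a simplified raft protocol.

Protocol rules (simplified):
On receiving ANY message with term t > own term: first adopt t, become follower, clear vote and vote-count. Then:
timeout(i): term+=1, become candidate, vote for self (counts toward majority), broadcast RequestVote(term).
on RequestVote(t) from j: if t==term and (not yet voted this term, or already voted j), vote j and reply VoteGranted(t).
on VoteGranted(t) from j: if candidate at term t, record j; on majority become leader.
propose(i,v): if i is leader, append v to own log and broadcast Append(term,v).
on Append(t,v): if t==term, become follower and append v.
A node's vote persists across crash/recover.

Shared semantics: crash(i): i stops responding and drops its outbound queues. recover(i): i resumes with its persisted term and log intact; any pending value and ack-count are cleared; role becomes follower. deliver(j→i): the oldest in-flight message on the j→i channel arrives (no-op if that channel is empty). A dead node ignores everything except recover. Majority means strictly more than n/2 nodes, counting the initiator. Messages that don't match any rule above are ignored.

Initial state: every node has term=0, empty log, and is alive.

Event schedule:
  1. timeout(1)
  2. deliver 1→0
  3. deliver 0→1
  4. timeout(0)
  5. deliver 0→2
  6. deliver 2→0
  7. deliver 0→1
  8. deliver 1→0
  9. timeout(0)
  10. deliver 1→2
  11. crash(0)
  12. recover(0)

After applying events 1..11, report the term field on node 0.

3

after 1 — timeout(1): n1:cand/t1/[-]
after 2 — deliver 1→0: n0:foll/t1/[-]
after 3 — deliver 0→1: n1:lead/t1/[-]
after 4 — timeout(0): n0:cand/t2/[-]
after 5 — deliver 0→2: n2:foll/t2/[-]
after 6 — deliver 2→0: n0:lead/t2/[-]
after 7 — deliver 0→1: n1:foll/t2/[-]
after 8 — deliver 1→0: ·
after 9 — timeout(0): n0:cand/t3/[-]
after 10 — deliver 1→2: ·
after 11 — crash(0): n0:✗cand/t3/[-]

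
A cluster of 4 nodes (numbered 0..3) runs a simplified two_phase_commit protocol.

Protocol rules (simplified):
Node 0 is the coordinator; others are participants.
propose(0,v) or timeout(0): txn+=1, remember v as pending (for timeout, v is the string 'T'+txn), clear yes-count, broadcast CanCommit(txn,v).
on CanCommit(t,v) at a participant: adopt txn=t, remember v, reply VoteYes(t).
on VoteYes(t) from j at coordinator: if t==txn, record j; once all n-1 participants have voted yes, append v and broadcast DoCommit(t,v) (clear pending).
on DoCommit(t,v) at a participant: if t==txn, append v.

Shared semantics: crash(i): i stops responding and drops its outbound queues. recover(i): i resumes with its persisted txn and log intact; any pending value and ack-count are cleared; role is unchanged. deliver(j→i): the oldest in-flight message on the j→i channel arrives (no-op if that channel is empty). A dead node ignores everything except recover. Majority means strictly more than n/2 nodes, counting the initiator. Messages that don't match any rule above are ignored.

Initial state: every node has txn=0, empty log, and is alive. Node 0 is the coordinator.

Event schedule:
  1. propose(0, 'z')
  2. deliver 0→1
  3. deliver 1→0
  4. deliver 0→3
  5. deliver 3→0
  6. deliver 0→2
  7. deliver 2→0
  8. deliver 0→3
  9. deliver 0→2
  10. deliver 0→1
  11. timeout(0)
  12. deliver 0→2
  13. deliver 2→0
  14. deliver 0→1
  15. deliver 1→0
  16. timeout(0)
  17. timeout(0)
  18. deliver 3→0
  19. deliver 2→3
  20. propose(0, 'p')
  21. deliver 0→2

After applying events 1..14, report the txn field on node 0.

2

1. propose(0,'z'):  <0:coor t1 ->
2. deliver 0→1:  <1:part t1 ->
3. deliver 1→0:  nop
4. deliver 0→3:  <3:part t1 ->
5. deliver 3→0:  nop
6. deliver 0→2:  <2:part t1 ->
7. deliver 2→0:  <0:coor t1 z>
8. deliver 0→3:  <3:part t1 z>
9. deliver 0→2:  <2:part t1 z>
10. deliver 0→1:  <1:part t1 z>
11. timeout(0):  <0:coor t2 z>
12. deliver 0→2:  <2:part t2 z>
13. deliver 2→0:  nop
14. deliver 0→1:  <1:part t2 z>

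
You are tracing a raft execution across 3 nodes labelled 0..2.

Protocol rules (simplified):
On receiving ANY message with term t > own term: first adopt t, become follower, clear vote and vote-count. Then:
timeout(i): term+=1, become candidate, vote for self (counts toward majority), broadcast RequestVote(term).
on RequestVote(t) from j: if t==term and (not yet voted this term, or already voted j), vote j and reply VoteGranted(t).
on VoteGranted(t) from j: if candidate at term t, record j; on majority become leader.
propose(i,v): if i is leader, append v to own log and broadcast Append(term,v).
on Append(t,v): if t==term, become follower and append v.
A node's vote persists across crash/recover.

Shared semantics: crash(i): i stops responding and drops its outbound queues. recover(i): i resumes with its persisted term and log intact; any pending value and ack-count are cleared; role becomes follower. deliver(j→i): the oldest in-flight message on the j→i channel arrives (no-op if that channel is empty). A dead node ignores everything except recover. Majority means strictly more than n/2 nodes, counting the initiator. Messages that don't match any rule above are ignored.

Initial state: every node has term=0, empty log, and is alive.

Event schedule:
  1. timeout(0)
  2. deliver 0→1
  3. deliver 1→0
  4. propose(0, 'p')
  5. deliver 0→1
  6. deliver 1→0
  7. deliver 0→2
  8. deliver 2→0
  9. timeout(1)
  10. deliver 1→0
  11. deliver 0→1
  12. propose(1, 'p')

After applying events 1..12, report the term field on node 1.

2

step 1 timeout(0): 0={cand,t=1,log=-}
step 2 deliver 0→1: 1={foll,t=1,log=-}
step 3 deliver 1→0: 0={lead,t=1,log=-}
step 4 propose(0,'p'): 0={lead,t=1,log=p}
step 5 deliver 0→1: 1={foll,t=1,log=p}
step 6 deliver 1→0: —
step 7 deliver 0→2: 2={foll,t=1,log=-}
step 8 deliver 2→0: —
step 9 timeout(1): 1={cand,t=2,log=p}
step 10 deliver 1→0: 0={foll,t=2,log=p}
step 11 deliver 0→1: 1={lead,t=2,log=p}
step 12 propose(1,'p'): 1={lead,t=2,log=p,p}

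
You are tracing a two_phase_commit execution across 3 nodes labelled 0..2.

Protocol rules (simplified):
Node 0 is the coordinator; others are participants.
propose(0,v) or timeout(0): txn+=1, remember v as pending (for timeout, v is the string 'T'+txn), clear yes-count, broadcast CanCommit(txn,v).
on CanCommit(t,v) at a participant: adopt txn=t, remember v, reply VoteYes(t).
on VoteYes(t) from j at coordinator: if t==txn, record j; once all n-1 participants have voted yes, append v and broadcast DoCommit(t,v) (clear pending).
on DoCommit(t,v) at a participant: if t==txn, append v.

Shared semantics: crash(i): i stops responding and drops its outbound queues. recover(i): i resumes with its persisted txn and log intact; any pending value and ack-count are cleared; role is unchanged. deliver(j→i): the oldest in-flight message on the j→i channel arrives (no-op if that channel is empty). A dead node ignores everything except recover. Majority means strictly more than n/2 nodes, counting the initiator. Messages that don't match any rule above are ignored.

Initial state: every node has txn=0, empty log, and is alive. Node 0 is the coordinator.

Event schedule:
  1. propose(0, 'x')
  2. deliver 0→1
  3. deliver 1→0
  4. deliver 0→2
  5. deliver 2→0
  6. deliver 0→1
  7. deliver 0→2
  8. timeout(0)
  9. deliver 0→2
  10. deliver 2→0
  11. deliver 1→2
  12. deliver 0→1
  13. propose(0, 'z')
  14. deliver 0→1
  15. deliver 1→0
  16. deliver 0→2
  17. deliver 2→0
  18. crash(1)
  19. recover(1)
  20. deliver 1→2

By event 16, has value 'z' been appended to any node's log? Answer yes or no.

e1 propose(0,'x'): 0[coor,t=1,-]
e2 deliver 0→1: 1[part,t=1,-]
e3 deliver 1→0: ·
e4 deliver 0→2: 2[part,t=1,-]
e5 deliver 2→0: 0[coor,t=1,x]
e6 deliver 0→1: 1[part,t=1,x]
e7 deliver 0→2: 2[part,t=1,x]
e8 timeout(0): 0[coor,t=2,x]
e9 deliver 0→2: 2[part,t=2,x]
e10 deliver 2→0: ·
e11 deliver 1→2: ·
e12 deliver 0→1: 1[part,t=2,x]
e13 propose(0,'z'): 0[coor,t=3,x]
e14 deliver 0→1: 1[part,t=3,x]
e15 deliver 1→0: ·
e16 deliver 0→2: 2[part,t=3,x]

no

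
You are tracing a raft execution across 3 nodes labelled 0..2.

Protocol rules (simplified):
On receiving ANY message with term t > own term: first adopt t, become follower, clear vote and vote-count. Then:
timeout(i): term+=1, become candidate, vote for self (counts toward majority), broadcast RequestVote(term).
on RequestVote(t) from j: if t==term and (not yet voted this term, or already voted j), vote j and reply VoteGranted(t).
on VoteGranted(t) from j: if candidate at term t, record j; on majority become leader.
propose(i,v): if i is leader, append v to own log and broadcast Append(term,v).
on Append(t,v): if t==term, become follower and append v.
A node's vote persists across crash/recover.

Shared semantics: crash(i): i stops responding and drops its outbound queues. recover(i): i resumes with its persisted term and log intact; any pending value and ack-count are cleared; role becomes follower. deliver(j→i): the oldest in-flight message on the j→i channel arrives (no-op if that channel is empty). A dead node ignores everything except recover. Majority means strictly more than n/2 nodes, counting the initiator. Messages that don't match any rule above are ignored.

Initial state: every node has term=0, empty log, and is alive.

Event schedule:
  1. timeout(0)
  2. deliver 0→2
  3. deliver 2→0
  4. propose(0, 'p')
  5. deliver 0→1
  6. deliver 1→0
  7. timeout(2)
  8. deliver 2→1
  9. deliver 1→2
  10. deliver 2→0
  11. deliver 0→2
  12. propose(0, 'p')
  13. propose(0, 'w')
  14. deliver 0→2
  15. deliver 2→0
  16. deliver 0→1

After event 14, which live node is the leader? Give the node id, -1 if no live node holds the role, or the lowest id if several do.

2

step 1 timeout(0): 0={cand,t=1,log=-}
step 2 deliver 0→2: 2={foll,t=1,log=-}
step 3 deliver 2→0: 0={lead,t=1,log=-}
step 4 propose(0,'p'): 0={lead,t=1,log=p}
step 5 deliver 0→1: 1={foll,t=1,log=-}
step 6 deliver 1→0: —
step 7 timeout(2): 2={cand,t=2,log=-}
step 8 deliver 2→1: 1={foll,t=2,log=-}
step 9 deliver 1→2: 2={lead,t=2,log=-}
step 10 deliver 2→0: 0={foll,t=2,log=p}
step 11 deliver 0→2: —
step 12 propose(0,'p'): —
step 13 propose(0,'w'): —
step 14 deliver 0→2: —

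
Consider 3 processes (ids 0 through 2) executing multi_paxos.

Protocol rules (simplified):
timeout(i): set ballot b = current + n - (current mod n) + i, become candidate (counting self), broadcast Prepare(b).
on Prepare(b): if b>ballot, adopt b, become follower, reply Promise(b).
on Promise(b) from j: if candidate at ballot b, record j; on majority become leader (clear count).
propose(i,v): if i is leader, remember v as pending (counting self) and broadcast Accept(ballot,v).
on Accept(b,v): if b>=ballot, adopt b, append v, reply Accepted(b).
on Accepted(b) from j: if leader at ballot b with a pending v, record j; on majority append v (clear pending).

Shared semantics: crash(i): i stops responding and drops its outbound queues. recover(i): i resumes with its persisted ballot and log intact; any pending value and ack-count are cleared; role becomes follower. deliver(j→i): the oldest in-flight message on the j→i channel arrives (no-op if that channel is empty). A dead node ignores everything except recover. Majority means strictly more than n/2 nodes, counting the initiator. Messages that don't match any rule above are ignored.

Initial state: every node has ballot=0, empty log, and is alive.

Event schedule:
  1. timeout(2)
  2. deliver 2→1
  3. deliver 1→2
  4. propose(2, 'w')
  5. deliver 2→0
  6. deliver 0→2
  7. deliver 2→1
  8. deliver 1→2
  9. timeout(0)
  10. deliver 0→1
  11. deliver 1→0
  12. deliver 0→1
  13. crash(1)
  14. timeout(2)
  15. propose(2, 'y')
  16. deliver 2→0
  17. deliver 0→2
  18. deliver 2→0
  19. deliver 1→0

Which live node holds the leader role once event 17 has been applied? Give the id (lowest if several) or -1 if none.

[1] timeout(2) → N2(cand b5 [-])
[2] deliver 2→1 → N1(foll b5 [-])
[3] deliver 1→2 → N2(lead b5 [-])
[4] propose(2,'w') → ∅
[5] deliver 2→0 → N0(foll b5 [-])
[6] deliver 0→2 → ∅
[7] deliver 2→1 → N1(foll b5 [w])
[8] deliver 1→2 → N2(lead b5 [w])
[9] timeout(0) → N0(cand b6 [-])
[10] deliver 0→1 → N1(foll b6 [w])
[11] deliver 1→0 → N0(lead b6 [-])
[12] deliver 0→1 → ∅
[13] crash(1) → N1(✗foll b6 [w])
[14] timeout(2) → N2(cand b8 [w])
[15] propose(2,'y') → ∅
[16] deliver 2→0 → ∅
[17] deliver 0→2 → ∅

0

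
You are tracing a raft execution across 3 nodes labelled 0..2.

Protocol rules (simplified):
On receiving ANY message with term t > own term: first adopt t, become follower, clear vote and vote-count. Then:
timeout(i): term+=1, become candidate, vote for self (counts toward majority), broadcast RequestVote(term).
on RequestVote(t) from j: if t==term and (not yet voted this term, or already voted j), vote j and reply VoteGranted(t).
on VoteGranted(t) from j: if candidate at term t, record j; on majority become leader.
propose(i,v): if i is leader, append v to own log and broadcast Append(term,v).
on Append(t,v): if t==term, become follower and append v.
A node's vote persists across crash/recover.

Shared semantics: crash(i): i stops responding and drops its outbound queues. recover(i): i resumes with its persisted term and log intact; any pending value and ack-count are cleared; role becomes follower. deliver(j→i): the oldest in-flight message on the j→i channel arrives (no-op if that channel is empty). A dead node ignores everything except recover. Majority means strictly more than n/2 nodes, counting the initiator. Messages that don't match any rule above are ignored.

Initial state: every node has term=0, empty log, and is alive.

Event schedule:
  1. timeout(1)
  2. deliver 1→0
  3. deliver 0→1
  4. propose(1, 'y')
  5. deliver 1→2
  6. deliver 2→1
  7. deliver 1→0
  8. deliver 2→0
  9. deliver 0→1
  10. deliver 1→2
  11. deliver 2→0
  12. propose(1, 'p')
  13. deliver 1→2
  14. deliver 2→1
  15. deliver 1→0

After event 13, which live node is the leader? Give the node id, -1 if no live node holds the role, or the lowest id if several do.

1

e1 timeout(1): 1[cand,t=1,-]
e2 deliver 1→0: 0[foll,t=1,-]
e3 deliver 0→1: 1[lead,t=1,-]
e4 propose(1,'y'): 1[lead,t=1,y]
e5 deliver 1→2: 2[foll,t=1,-]
e6 deliver 2→1: ·
e7 deliver 1→0: 0[foll,t=1,y]
e8 deliver 2→0: ·
e9 deliver 0→1: ·
e10 deliver 1→2: 2[foll,t=1,y]
e11 deliver 2→0: ·
e12 propose(1,'p'): 1[lead,t=1,y,p]
e13 deliver 1→2: 2[foll,t=1,y,p]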